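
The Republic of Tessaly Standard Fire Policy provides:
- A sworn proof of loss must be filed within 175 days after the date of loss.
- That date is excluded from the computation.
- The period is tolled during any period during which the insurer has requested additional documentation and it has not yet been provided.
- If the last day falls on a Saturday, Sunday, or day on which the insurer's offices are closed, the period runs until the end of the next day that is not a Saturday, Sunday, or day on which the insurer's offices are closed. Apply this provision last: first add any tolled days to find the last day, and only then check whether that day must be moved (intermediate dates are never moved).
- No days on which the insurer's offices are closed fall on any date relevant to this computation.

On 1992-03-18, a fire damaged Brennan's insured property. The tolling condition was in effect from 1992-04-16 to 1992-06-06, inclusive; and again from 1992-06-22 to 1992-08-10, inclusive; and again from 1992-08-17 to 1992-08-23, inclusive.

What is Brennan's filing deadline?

December 28, 1992

175 days after 1992-03-18 is September 9, 1992.
From April 16, 1992 through June 6, 1992 inclusive is 52 days; tolling adds 52 days: September 9, 1992 + 52 days = October 31, 1992.
From June 22, 1992 through August 10, 1992 inclusive is 50 days; tolling adds 50 days: October 31, 1992 + 50 days = December 20, 1992.
From August 17, 1992 through August 23, 1992 inclusive is 7 days; tolling adds 7 days: December 20, 1992 + 7 days = December 27, 1992.
December 27, 1992 is Sunday. The next qualifying day is December 28, 1992.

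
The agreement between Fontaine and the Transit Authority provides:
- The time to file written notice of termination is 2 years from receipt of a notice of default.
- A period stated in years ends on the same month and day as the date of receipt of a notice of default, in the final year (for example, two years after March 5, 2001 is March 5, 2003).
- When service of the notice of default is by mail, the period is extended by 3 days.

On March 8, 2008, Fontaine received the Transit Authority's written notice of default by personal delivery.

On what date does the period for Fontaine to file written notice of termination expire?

March 8, 2010

2 years after March 8, 2008 is March 8, 2010.
Service was not by mail, so no mail extension applies.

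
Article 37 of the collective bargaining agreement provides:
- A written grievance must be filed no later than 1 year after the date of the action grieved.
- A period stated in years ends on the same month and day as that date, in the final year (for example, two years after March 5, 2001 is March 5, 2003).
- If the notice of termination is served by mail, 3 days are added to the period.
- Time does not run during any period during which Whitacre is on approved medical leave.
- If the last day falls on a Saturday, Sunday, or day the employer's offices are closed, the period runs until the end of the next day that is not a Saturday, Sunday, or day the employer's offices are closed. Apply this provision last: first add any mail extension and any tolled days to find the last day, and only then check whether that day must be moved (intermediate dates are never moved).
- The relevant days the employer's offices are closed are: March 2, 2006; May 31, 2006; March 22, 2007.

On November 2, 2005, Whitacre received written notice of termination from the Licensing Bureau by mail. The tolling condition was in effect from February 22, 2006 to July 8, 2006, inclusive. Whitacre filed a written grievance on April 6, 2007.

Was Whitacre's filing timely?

1 year after November 2, 2005 is November 2, 2006.
Service was by mail, adding 3 days: November 2, 2006 + 3 days = November 5, 2006.
From February 22, 2006 through July 8, 2006 inclusive is 137 days; tolling adds 137 days: November 5, 2006 + 137 days = March 22, 2007.
March 22, 2007 is a listed holiday. The next qualifying day is March 23, 2007.
The deadline is March 23, 2007; the filing on April 6, 2007 is after that date.

No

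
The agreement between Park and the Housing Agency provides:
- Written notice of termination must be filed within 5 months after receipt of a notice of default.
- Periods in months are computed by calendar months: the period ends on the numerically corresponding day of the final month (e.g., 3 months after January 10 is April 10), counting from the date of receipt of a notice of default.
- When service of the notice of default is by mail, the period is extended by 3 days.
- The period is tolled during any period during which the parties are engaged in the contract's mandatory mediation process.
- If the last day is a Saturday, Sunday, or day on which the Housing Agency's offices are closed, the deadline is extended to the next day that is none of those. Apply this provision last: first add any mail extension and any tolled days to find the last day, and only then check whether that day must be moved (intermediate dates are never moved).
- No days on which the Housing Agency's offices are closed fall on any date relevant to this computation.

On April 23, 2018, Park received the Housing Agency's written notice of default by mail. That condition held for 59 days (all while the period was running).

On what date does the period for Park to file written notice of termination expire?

5 months after April 23, 2018 is September 23, 2018.
Service was by mail, adding 3 days: September 23, 2018 + 3 days = September 26, 2018.
Tolling adds 59 days: September 26, 2018 + 59 days = November 24, 2018.
November 24, 2018 is Saturday; November 25, 2018 is Sunday. The next qualifying day is November 26, 2018.

November 26, 2018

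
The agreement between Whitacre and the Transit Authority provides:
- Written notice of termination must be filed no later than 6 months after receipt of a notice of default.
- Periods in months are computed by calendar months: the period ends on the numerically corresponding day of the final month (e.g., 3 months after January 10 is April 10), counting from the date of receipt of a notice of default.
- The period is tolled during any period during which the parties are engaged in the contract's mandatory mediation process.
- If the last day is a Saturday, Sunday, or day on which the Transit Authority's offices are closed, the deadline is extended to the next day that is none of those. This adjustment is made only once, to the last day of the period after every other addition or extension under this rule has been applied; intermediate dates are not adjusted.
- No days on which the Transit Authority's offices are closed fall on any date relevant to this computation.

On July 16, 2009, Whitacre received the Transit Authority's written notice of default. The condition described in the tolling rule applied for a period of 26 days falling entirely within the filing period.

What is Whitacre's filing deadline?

6 months after July 16, 2009 is January 16, 2010.
Tolling adds 26 days: January 16, 2010 + 26 days = February 11, 2010.
February 11, 2010 is a Thursday and not a day on which the Transit Authority's offices are closed, so no extension applies.

February 11, 2010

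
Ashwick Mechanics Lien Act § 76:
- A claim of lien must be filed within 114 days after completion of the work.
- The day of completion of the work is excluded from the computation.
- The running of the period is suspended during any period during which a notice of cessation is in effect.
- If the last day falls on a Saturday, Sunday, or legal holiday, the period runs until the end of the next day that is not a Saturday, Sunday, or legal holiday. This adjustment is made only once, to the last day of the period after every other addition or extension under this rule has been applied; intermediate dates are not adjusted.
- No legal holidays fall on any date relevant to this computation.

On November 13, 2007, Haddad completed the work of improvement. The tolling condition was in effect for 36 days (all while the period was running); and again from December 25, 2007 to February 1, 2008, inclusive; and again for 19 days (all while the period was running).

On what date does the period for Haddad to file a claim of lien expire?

114 days after November 13, 2007 is March 6, 2008.
Tolling adds 36 days: March 6, 2008 + 36 days = April 11, 2008.
From December 25, 2007 through February 1, 2008 inclusive is 39 days; tolling adds 39 days: April 11, 2008 + 39 days = May 20, 2008.
Tolling adds 19 days: May 20, 2008 + 19 days = June 8, 2008.
June 8, 2008 is Sunday. The next qualifying day is June 9, 2008.

June 9, 2008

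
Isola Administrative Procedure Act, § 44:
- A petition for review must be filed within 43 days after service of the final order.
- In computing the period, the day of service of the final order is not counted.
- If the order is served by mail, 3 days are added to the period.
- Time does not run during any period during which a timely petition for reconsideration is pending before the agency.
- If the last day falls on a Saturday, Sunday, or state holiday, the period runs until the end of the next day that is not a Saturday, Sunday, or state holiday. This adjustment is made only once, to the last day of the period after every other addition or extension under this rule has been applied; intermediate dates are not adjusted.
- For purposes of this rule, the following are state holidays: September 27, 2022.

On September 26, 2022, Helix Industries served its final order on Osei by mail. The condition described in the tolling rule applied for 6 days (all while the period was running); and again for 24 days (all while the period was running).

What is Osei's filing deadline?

December 12, 2022

43 days after September 26, 2022 is November 8, 2022.
Service was by mail, adding 3 days: November 8, 2022 + 3 days = November 11, 2022.
Tolling adds 6 days: November 11, 2022 + 6 days = November 17, 2022.
Tolling adds 24 days: November 17, 2022 + 24 days = December 11, 2022.
December 11, 2022 is Sunday. The next qualifying day is December 12, 2022.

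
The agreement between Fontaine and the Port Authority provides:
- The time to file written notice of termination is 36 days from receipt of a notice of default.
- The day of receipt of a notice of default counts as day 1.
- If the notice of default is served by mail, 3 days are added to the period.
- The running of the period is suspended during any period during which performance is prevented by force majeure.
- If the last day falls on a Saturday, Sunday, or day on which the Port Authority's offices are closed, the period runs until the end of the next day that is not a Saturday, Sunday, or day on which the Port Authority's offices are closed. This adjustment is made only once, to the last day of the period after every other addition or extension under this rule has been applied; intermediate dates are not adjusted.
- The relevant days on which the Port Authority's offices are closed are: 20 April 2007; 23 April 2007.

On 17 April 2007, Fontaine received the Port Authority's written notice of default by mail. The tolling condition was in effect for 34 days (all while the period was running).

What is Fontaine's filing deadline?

June 28, 2007

Counting 17 April 2007 as day 1, day 36 is May 22, 2007.
Service was by mail, adding 3 days: May 22, 2007 + 3 days = May 25, 2007.
Tolling adds 34 days: May 25, 2007 + 34 days = June 28, 2007.
June 28, 2007 is a Thursday and not a day on which the Port Authority's offices are closed, so no extension applies.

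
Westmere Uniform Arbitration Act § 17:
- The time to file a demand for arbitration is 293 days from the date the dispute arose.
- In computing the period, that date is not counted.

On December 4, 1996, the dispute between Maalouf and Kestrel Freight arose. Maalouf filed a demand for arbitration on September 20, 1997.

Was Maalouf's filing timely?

Yes

293 days after December 4, 1996 is September 23, 1997.
The deadline is September 23, 1997; the filing on September 20, 1997 is on or before that date.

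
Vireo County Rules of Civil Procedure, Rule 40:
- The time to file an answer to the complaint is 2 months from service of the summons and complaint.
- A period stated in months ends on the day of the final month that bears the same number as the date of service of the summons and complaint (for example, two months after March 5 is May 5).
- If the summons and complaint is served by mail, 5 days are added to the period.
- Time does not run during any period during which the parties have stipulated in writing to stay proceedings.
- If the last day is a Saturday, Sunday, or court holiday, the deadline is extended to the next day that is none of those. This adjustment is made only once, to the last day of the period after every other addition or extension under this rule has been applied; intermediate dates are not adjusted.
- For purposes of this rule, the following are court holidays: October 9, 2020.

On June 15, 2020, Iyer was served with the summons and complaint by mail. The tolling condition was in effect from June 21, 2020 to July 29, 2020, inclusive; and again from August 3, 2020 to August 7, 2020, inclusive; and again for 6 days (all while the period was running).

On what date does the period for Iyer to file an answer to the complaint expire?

October 12, 2020

2 months after June 15, 2020 is August 15, 2020.
Service was by mail, adding 5 days: August 15, 2020 + 5 days = August 20, 2020.
From June 21, 2020 through July 29, 2020 inclusive is 39 days; tolling adds 39 days: August 20, 2020 + 39 days = September 28, 2020.
From August 3, 2020 through August 7, 2020 inclusive is 5 days; tolling adds 5 days: September 28, 2020 + 5 days = October 3, 2020.
Tolling adds 6 days: October 3, 2020 + 6 days = October 9, 2020.
October 9, 2020 is a listed holiday; October 10, 2020 is Saturday; October 11, 2020 is Sunday. The next qualifying day is October 12, 2020.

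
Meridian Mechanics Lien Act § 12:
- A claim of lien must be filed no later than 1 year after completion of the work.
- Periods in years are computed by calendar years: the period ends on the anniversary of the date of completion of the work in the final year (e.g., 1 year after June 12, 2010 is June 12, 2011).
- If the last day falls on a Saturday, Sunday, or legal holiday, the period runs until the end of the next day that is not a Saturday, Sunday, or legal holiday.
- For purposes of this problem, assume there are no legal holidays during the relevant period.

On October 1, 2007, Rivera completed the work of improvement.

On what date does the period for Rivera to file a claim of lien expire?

1 year after October 1, 2007 is October 1, 2008.
October 1, 2008 is a Wednesday and not a legal holiday, so no extension applies.

October 1, 2008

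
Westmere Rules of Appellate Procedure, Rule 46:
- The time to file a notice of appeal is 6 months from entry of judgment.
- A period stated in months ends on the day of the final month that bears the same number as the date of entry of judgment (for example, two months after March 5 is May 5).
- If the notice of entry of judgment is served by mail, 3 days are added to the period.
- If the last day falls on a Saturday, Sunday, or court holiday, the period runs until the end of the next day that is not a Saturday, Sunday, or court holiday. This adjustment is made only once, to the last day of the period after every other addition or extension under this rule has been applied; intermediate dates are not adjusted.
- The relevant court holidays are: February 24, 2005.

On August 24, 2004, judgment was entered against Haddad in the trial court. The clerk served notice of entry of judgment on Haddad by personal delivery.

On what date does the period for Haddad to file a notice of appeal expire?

6 months after August 24, 2004 is February 24, 2005.
Service was not by mail, so no mail extension applies.
February 24, 2005 is a listed holiday. The next qualifying day is February 25, 2005.

February 25, 2005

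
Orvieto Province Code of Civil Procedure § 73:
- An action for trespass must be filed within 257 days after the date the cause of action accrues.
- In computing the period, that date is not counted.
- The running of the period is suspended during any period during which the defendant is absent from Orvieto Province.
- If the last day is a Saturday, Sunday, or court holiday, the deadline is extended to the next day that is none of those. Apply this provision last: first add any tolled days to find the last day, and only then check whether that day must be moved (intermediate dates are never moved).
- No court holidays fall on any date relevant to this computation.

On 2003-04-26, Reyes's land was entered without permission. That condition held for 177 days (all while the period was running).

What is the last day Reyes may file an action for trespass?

July 5, 2004

257 days after 2003-04-26 is January 8, 2004.
Tolling adds 177 days: January 8, 2004 + 177 days = July 3, 2004.
July 3, 2004 is Saturday; July 4, 2004 is Sunday. The next qualifying day is July 5, 2004.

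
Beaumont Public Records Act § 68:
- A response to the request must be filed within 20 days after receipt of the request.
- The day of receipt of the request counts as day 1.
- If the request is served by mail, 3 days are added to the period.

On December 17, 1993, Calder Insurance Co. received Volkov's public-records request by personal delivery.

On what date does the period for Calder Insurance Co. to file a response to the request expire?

Counting December 17, 1993 as day 1, day 20 is January 5, 1994.
Service was not by mail, so no mail extension applies.

January 5, 1994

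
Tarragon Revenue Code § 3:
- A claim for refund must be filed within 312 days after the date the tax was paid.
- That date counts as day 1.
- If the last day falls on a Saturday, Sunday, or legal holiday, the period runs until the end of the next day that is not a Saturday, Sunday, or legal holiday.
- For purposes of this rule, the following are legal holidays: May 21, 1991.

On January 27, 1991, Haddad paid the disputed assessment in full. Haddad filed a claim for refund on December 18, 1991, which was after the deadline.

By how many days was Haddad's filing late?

14 days

Counting January 27, 1991 as day 1, day 312 is December 4, 1991.
December 4, 1991 is a Wednesday and not a legal holiday, so no extension applies.
The deadline is December 4, 1991; from December 4, 1991 to December 18, 1991 is 14 days.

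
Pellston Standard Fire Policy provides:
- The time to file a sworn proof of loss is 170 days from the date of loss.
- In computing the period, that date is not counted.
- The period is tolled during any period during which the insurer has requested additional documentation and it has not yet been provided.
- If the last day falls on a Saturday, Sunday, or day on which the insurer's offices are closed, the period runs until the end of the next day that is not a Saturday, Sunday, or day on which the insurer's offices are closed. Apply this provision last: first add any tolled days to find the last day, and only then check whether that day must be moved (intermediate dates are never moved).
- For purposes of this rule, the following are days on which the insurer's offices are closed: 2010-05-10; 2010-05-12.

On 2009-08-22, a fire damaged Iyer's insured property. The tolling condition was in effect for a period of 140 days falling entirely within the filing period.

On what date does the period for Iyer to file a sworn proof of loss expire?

June 28, 2010

170 days after 2009-08-22 is February 8, 2010.
Tolling adds 140 days: February 8, 2010 + 140 days = June 28, 2010.
June 28, 2010 is a Monday and not a day on which the insurer's offices are closed, so no extension applies.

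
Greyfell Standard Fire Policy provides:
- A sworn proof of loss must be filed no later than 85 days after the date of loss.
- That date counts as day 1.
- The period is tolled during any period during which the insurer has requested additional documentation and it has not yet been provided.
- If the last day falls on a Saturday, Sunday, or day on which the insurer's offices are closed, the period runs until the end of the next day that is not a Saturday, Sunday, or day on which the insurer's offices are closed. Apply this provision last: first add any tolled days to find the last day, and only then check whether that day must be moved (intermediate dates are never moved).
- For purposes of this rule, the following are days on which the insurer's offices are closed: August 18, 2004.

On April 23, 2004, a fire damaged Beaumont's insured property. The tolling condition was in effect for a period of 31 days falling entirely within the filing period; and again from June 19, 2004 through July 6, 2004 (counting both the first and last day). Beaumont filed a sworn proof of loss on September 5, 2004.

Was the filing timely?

No

Counting April 23, 2004 as day 1, day 85 is July 16, 2004.
Tolling adds 31 days: July 16, 2004 + 31 days = August 16, 2004.
From June 19, 2004 through July 6, 2004 inclusive is 18 days; tolling adds 18 days: August 16, 2004 + 18 days = September 3, 2004.
September 3, 2004 is a Friday and not a day on which the insurer's offices are closed, so no extension applies.
The deadline is September 3, 2004; the filing on September 5, 2004 is after that date.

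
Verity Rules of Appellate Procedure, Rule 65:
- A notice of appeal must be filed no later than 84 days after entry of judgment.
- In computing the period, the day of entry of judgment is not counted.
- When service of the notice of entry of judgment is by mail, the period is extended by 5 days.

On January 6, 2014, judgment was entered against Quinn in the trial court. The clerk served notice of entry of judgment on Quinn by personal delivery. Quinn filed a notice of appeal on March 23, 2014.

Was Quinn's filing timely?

Yes

84 days after January 6, 2014 is March 31, 2014.
Service was not by mail, so no mail extension applies.
The deadline is March 31, 2014; the filing on March 23, 2014 is on or before that date.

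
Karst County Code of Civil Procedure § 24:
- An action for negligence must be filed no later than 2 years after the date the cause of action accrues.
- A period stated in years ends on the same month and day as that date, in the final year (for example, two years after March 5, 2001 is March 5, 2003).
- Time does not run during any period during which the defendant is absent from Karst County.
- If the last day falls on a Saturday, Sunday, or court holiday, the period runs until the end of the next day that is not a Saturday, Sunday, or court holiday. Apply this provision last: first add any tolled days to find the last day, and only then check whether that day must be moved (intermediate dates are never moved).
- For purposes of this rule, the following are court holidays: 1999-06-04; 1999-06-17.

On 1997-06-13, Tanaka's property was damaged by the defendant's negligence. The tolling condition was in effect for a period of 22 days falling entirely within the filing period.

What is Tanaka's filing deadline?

July 5, 1999

2 years after 1997-06-13 is June 13, 1999.
Tolling adds 22 days: June 13, 1999 + 22 days = July 5, 1999.
July 5, 1999 is a Monday and not a court holiday, so no extension applies.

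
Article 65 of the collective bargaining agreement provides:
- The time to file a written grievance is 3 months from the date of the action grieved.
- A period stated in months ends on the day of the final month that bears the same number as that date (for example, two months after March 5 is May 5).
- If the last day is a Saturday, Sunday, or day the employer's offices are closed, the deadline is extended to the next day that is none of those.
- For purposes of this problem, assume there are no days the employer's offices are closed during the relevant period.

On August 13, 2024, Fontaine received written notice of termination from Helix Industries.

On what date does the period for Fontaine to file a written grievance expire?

3 months after August 13, 2024 is November 13, 2024.
November 13, 2024 is a Wednesday and not a day the employer's offices are closed, so no extension applies.

November 13, 2024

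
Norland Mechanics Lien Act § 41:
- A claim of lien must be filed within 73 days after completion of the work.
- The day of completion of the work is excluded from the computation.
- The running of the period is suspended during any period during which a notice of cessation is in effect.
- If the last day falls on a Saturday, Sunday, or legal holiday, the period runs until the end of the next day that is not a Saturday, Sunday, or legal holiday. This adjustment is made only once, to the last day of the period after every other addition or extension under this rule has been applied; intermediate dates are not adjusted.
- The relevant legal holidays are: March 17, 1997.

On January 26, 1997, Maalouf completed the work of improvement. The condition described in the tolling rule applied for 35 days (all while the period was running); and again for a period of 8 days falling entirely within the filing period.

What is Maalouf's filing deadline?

73 days after January 26, 1997 is April 9, 1997.
Tolling adds 35 days: April 9, 1997 + 35 days = May 14, 1997.
Tolling adds 8 days: May 14, 1997 + 8 days = May 22, 1997.
May 22, 1997 is a Thursday and not a legal holiday, so no extension applies.

May 22, 1997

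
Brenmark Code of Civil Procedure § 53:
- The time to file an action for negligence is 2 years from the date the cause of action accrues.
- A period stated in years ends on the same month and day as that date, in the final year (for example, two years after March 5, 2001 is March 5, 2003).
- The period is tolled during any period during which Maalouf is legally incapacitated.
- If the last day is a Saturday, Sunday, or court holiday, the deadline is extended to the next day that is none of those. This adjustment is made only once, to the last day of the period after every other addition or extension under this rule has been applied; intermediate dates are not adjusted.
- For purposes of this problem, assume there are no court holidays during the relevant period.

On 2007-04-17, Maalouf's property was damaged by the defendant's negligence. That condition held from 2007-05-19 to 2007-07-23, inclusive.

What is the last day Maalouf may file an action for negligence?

June 22, 2009

2 years after 2007-04-17 is April 17, 2009.
From May 19, 2007 through July 23, 2007 inclusive is 66 days; tolling adds 66 days: April 17, 2009 + 66 days = June 22, 2009.
June 22, 2009 is a Monday and not a court holiday, so no extension applies.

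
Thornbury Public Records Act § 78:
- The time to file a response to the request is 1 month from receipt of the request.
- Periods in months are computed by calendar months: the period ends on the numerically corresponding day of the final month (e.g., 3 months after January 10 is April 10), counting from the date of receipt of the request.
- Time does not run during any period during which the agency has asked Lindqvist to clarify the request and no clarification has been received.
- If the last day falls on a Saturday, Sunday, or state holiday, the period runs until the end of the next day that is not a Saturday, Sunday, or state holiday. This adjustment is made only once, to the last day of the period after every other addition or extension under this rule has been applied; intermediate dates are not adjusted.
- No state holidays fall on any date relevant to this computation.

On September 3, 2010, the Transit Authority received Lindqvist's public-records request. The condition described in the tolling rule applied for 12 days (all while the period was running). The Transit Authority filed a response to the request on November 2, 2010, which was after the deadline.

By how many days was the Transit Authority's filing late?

1 month after September 3, 2010 is October 3, 2010.
Tolling adds 12 days: October 3, 2010 + 12 days = October 15, 2010.
October 15, 2010 is a Friday and not a state holiday, so no extension applies.
The deadline is October 15, 2010; from October 15, 2010 to November 2, 2010 is 18 days.

18 days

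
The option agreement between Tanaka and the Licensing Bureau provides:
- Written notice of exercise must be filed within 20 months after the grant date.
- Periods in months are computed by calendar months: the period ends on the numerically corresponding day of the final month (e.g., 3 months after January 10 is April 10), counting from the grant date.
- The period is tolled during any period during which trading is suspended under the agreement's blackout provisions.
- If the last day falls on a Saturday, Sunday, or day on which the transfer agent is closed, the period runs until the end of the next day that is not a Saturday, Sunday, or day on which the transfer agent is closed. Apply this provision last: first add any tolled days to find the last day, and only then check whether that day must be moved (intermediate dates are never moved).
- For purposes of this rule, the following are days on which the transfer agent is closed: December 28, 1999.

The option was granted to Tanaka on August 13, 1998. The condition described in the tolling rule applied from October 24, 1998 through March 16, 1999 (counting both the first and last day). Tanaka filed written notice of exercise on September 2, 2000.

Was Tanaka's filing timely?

Yes

20 months after August 13, 1998 is April 13, 2000.
From October 24, 1998 through March 16, 1999 inclusive is 144 days; tolling adds 144 days: April 13, 2000 + 144 days = September 4, 2000.
September 4, 2000 is a Monday and not a day on which the transfer agent is closed, so no extension applies.
The deadline is September 4, 2000; the filing on September 2, 2000 is on or before that date.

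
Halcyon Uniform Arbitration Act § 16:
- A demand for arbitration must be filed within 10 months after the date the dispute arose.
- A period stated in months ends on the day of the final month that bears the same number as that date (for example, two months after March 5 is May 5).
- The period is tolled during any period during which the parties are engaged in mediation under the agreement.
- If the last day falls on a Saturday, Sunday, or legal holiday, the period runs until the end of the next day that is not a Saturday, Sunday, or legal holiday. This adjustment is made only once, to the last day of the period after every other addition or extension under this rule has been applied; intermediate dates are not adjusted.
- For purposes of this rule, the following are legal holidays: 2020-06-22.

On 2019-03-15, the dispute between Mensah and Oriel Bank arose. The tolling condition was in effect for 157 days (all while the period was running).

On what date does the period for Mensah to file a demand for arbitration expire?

10 months after 2019-03-15 is January 15, 2020.
Tolling adds 157 days: January 15, 2020 + 157 days = June 20, 2020.
June 20, 2020 is Saturday; June 21, 2020 is Sunday; June 22, 2020 is a listed holiday. The next qualifying day is June 23, 2020.

June 23, 2020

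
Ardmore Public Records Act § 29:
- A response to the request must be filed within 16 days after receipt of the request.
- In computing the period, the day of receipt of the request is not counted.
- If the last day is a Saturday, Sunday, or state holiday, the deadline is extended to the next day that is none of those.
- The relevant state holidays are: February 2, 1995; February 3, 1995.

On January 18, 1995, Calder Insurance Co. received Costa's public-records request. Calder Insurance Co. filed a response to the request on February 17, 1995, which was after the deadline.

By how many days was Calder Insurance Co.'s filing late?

16 days after January 18, 1995 is February 3, 1995.
February 3, 1995 is a listed holiday; February 4, 1995 is Saturday; February 5, 1995 is Sunday. The next qualifying day is February 6, 1995.
The deadline is February 6, 1995; from February 6, 1995 to February 17, 1995 is 11 days.

11 days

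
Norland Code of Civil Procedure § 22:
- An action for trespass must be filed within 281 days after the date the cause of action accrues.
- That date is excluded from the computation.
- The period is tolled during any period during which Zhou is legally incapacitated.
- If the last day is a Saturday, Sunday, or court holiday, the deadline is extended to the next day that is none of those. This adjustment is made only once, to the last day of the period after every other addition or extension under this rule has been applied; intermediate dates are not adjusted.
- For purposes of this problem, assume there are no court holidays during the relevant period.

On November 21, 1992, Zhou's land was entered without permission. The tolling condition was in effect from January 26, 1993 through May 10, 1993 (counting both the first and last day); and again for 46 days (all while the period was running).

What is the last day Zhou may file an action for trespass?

January 27, 1994

281 days after November 21, 1992 is August 29, 1993.
From January 26, 1993 through May 10, 1993 inclusive is 105 days; tolling adds 105 days: August 29, 1993 + 105 days = December 12, 1993.
Tolling adds 46 days: December 12, 1993 + 46 days = January 27, 1994.
January 27, 1994 is a Thursday and not a court holiday, so no extension applies.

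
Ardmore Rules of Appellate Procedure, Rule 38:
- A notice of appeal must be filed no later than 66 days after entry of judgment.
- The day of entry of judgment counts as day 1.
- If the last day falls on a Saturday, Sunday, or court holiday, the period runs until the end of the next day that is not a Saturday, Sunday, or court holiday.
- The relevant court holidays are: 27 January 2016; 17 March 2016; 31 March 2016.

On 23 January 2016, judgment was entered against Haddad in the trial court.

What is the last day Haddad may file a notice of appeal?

March 28, 2016

Counting 23 January 2016 as day 1, day 66 is March 28, 2016.
March 28, 2016 is a Monday and not a court holiday, so no extension applies.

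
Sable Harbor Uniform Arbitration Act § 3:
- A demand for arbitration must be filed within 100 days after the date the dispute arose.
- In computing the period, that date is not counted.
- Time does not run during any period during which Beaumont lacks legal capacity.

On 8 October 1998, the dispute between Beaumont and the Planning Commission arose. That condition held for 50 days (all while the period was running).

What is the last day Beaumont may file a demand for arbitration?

100 days after 8 October 1998 is January 16, 1999.
Tolling adds 50 days: January 16, 1999 + 50 days = March 7, 1999.

March 7, 1999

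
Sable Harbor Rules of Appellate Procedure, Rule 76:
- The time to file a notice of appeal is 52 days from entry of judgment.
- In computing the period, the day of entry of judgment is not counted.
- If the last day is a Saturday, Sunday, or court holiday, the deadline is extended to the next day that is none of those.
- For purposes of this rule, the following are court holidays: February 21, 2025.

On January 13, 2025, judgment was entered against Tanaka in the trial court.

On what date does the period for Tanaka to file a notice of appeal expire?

52 days after January 13, 2025 is March 6, 2025.
March 6, 2025 is a Thursday and not a court holiday, so no extension applies.

March 6, 2025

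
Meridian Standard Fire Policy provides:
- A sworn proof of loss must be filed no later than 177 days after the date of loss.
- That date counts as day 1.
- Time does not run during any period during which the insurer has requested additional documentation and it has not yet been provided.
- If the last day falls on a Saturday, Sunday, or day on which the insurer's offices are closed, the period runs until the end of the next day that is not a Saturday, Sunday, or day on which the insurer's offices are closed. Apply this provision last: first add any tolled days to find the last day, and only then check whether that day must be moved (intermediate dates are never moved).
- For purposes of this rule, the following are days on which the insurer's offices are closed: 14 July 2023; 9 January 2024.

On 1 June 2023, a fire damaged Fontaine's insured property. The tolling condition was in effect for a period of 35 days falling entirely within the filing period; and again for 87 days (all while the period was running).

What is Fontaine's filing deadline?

Counting 1 June 2023 as day 1, day 177 is November 24, 2023.
Tolling adds 35 days: November 24, 2023 + 35 days = December 29, 2023.
Tolling adds 87 days: December 29, 2023 + 87 days = March 25, 2024.
March 25, 2024 is a Monday and not a day on which the insurer's offices are closed, so no extension applies.

March 25, 2024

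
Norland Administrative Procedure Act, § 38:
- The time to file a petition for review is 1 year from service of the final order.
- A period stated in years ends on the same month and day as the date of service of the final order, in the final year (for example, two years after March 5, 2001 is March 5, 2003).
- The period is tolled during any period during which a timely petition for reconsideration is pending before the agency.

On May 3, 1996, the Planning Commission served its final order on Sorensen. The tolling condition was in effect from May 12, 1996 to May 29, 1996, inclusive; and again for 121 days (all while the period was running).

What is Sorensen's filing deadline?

September 19, 1997

1 year after May 3, 1996 is May 3, 1997.
From May 12, 1996 through May 29, 1996 inclusive is 18 days; tolling adds 18 days: May 3, 1997 + 18 days = May 21, 1997.
Tolling adds 121 days: May 21, 1997 + 121 days = September 19, 1997.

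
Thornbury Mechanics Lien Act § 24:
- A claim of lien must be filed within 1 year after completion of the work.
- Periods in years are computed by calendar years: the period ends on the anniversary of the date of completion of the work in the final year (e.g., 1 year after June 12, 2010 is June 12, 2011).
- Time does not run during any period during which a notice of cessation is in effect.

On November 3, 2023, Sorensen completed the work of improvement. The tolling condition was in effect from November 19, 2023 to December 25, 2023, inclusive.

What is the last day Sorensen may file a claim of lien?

December 10, 2024

1 year after November 3, 2023 is November 3, 2024.
From November 19, 2023 through December 25, 2023 inclusive is 37 days; tolling adds 37 days: November 3, 2024 + 37 days = December 10, 2024.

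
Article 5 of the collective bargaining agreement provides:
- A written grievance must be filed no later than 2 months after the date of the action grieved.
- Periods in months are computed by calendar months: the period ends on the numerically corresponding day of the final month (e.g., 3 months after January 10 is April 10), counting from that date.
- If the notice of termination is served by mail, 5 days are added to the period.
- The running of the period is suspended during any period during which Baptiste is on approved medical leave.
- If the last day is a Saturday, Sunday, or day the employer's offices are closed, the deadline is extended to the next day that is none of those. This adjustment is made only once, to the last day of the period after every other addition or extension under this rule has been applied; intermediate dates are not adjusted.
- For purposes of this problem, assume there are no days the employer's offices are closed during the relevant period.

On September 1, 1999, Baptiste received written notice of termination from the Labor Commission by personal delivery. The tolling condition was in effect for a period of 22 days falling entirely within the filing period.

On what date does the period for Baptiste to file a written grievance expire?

2 months after September 1, 1999 is November 1, 1999.
Service was not by mail, so no mail extension applies.
Tolling adds 22 days: November 1, 1999 + 22 days = November 23, 1999.
November 23, 1999 is a Tuesday and not a day the employer's offices are closed, so no extension applies.

November 23, 1999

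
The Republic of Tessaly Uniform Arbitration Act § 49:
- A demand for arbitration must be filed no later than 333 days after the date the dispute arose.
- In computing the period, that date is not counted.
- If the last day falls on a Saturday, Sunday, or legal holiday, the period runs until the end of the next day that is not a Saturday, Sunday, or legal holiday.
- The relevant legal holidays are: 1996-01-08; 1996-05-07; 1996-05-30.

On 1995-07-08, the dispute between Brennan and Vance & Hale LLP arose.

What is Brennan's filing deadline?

333 days after 1995-07-08 is June 5, 1996.
June 5, 1996 is a Wednesday and not a legal holiday, so no extension applies.

June 5, 1996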